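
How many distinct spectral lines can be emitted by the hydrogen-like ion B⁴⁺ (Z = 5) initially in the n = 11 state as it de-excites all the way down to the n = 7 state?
10

The electron can occupy levels n = 7, 8, ..., 11 during de-excitation — that is m = 11 - 7 + 1 = 5 distinct levels.

The number of distinct spectral lines equals the number of ways to choose 2 of these m levels (each pair gives one possible emission transition):

Number of lines = m(m-1)/2 = 5×4/2 = 10

These correspond to all possible transitions between the 5 levels:
11 → 10, 11 → 9, 11 → 8, 11 → 7, 10 → 9, 10 → 8, 10 → 7, 9 → 8...

Each transition produces a photon with a unique energy (and thus wavelength). This count does not depend on Z.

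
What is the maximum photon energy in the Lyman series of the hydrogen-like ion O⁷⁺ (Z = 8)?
870.76480 eV

The series limit corresponds to the transition from n = ∞ to n = 1.
This is the highest energy (shortest wavelength) transition in the Lyman series.

E_∞ = 0 eV
E_1 = -13.6057 × 8² / 1² = -870.76480 eV

Energy at series limit:
ΔE = E_∞ - E_1 = 0 - (-870.76480) = 870.76480 eV

This energy equals the ionization energy from the n = 1 state of O⁷⁺.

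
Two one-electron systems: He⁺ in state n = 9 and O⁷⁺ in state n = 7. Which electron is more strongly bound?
O⁷⁺ at n = 7 (E = -17.771 eV)

Using E_n = -13.6057 Z² / n² eV:

He⁺ (Z = 2) at n = 9:
E = -13.6057 × 2² / 9² = -13.6057 × 4 / 81 = -0.671886 eV

O⁷⁺ (Z = 8) at n = 7:
E = -13.6057 × 8² / 7² = -13.6057 × 64 / 49 = -17.770710 eV

Since -17.770710 eV < -0.671886 eV,
O⁷⁺ at n = 7 is more tightly bound (requires more energy to ionize).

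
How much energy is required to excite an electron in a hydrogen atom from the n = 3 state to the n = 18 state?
1.470 eV

The energy levels of a hydrogen-like atom are E_n = -13.6057 eV / n².

Energy at n = 3: E_3 = -13.6057 / 3² = -1.511744 eV
Energy at n = 18: E_18 = -13.6057 / 18² = -0.041993 eV

The excitation energy is the difference:
ΔE = E_18 - E_3
ΔE = -0.041993 - (-1.511744)
ΔE = 1.470 eV

Since this is positive, energy must be absorbed (photon absorption).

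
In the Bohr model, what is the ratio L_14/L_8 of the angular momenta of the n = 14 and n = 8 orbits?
1.750

In the Bohr model, L_n = nℏ, so the ratio is purely the ratio of quantum numbers:

L_14/L_8 = 14ℏ / 8ℏ = 14/8 = 1.750

The angular momentum scales linearly with n.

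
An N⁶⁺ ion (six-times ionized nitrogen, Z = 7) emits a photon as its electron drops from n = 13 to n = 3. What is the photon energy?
70.13063 eV

The energy levels are E_n = -13.6057 Z² eV / n².

Energy at n = 13: E_13 = -13.6057 × 7² / 13² = -3.94484793 eV
Energy at n = 3: E_3 = -13.6057 × 7² / 3² = -74.07547778 eV

For emission (electron falling to lower state), the photon energy is:
E_photon = E_13 - E_3 = |-3.94484793 - (-74.07547778)|
E_photon = 70.13063 eV

This energy is carried away by the emitted photon.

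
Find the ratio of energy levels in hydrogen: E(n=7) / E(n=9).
1.653

Using E_n = -13.6057 Z² / n² eV with Z = 1:

E_7 = -13.6057 / 7² = -13.6057 / 49 = -0.277667347 eV
E_9 = -13.6057 / 9² = -13.6057 / 81 = -0.167971605 eV

The ratio is:
E_7/E_9 = (-0.277667347) / (-0.167971605)
E_7/E_9 = (-13.6057/49) / (-13.6057/81)
E_7/E_9 = 81/49
E_7/E_9 = 1.653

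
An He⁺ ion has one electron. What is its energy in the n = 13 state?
-0.3220 eV

For hydrogen-like ions, the energy levels scale with Z²:
E_n = -13.6057 Z² / n² eV

For He⁺ (Z = 2) at n = 13:
E_13 = -13.6057 × 2² / 13²
E_13 = -13.6057 × 4 / 169
E_13 = -54.4228 / 169
E_13 = -0.3220 eV

The energy is 4 times more negative than hydrogen at the same n due to the stronger nuclear charge.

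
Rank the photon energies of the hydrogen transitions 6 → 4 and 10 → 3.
10 → 3

Calculate the energy for each transition:

Transition 6 → 4:
ΔE₁ = |E_4 - E_6| = |-13.6057/4² - (-13.6057/6²)|
ΔE₁ = |-0.8503562500 - (-0.3779361111)| = 0.4724201 eV

Transition 10 → 3:
ΔE₂ = |E_3 - E_10| = |-13.6057/3² - (-13.6057/10²)|
ΔE₂ = |-1.5117444444 - (-0.1360570000)| = 1.3756874 eV

Since 1.3756874 eV > 0.4724201 eV, the transition 10 → 3 emits the more energetic photon.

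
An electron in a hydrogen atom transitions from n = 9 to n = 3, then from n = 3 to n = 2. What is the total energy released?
3.233 eV

The energy levels of hydrogen are E_n = -13.6057 / n² eV.

First transition (9 → 3):
ΔE₁ = |E_3 - E_9|
ΔE₁ = |-1.511744444 - (-0.167971605)| = 1.343773 eV

Second transition (3 → 2):
ΔE₂ = |E_2 - E_3|
ΔE₂ = |-3.401425000 - (-1.511744444)| = 1.889681 eV

Total energy released:
E_total = ΔE₁ + ΔE₂ = 1.343773 + 1.889681 = 3.233 eV

Note: This equals the direct transition 9 → 2: 3.233 eV ✓
Energy is conserved regardless of the path taken.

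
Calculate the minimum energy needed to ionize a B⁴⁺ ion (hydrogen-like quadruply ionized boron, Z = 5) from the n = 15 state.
1.5117 eV

The ionization energy is the energy needed to remove the electron completely (n → ∞).

For a hydrogen-like ion with Z = 5, E_n = -13.6057 Z² / n² eV.

At n = 15: E_15 = -13.6057 × 5² / 15² = -1.5117444 eV
At n = ∞: E_∞ = 0 eV

Ionization energy = E_∞ - E_15 = 0 - (-1.5117444) = 1.5117444 eV
Ionization energy ≈ 1.5117 eV

This is also called the binding energy of the electron in state n = 15.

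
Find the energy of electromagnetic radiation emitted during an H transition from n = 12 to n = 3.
1.42 eV

The energy levels are E_n = -13.6057 eV / n².

Energy at n = 12: E_12 = -13.6057 / 12² = -0.09448 eV
Energy at n = 3: E_3 = -13.6057 / 3² = -1.51174 eV

For emission (electron falling to lower state), the photon energy is:
E_photon = E_12 - E_3 = |-0.09448 - (-1.51174)|
E_photon = 1.42 eV

This energy is carried away by the emitted photon.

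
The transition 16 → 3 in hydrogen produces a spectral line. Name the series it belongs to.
Paschen series

The spectral series in hydrogen are named based on the final (lower) energy level:
- Lyman series: n_final = 1 (ultraviolet)
- Balmer series: n_final = 2 (visible/near-UV)
- Paschen series: n_final = 3 (infrared)
- Brackett series: n_final = 4 (infrared)
- Pfund series: n_final = 5 (far infrared)

Since this transition ends at n = 3, it belongs to the Paschen series.

For reference, this 16 → 3 line has photon energy
ΔE = 13.6057 eV × (1/3² - 1/16²) = 1.458597179 eV,
corresponding to wavelength λ = hc/ΔE = 1239.84 eV·nm / 1.458597179 eV = 850.02221 nm in the infrared region.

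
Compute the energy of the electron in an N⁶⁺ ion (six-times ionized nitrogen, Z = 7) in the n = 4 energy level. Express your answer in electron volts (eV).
-41.66746 eV

The energy levels of a hydrogen-like atom are given by:
E_n = -13.6057 Z² / n² eV  (with Z = 7 for N⁶⁺)

For n = 4:
E_4 = -13.6057 × 7² / 4²
E_4 = -13.6057 × 49 / 16
E_4 = -41.66746 eV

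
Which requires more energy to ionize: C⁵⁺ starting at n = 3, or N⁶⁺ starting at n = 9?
C⁵⁺ at n = 3 (E = -54.423 eV)

Using E_n = -13.6057 Z² / n² eV:

C⁵⁺ (Z = 6) at n = 3:
E = -13.6057 × 6² / 3² = -13.6057 × 36 / 9 = -54.422800 eV

N⁶⁺ (Z = 7) at n = 9:
E = -13.6057 × 7² / 9² = -13.6057 × 49 / 81 = -8.230609 eV

Since -54.422800 eV < -8.230609 eV,
C⁵⁺ at n = 3 is more tightly bound (requires more energy to ionize).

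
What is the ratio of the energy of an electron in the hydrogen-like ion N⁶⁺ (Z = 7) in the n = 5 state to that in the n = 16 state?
10.240000

Using E_n = -13.6057 Z² / n² eV with Z = 7:

E_5 = -13.6057 × 7² / 5² = -666.6793 / 25 = -26.667172000000 eV
E_16 = -13.6057 × 7² / 16² = -666.6793 / 256 = -2.604216015625 eV

The ratio is:
E_5/E_16 = (-26.667172000000) / (-2.604216015625)
E_5/E_16 = (-666.6793/25) / (-666.6793/256)
E_5/E_16 = 256/25
E_5/E_16 = 10.240000
(Note: the Z² factors cancel in the ratio.)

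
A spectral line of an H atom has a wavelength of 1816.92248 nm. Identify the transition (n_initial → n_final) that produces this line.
n = 9 → n = 4

First, find the photon energy from the wavelength (hc = 1239.84 eV·nm):
E = hc/λ = 1239.84 eV·nm / 1816.92248 nm = 0.68238464 eV

The energy levels of hydrogen satisfy E_n = -13.6057 / n² eV, so an emission n_i → n_f releases
ΔE = 13.6057 × (1/n_f² − 1/n_i²) eV.

Setting ΔE equal to the photon energy:
1/n_f² − 1/n_i² = 0.68238464 / 13.6057 = 0.050154321

Since 1/n_i² must be positive, we need 1/n_f² > 0.050154321, i.e. n_f ≤ 4. For each allowed n_f, solve n_i = (1/n_f² − 0.050154321)^(−1/2) and check whether it is a whole number:
  n_f = 1: 1/n_i² = 1.000000000 − 0.050154321 = 0.949845679 → n_i = 1.026  (not an integer) ✗
  n_f = 2: 1/n_i² = 0.250000000 − 0.050154321 = 0.199845679 → n_i = 2.237  (not an integer) ✗
  n_f = 3: 1/n_i² = 0.111111111 − 0.050154321 = 0.060956790 → n_i = 4.050  (not an integer) ✗
  n_f = 4: 1/n_i² = 0.062500000 − 0.050154321 = 0.012345679 → n_i = 9.000  → integer, n_i = 9 ✓

Only n_f = 4 gives an integer upper level, n_i = 9.

The transition is from n = 9 to n = 4 (emission).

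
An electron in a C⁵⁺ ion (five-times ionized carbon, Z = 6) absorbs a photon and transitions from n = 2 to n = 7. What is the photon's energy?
112.4553 eV

The energy levels of a hydrogen-like atom are E_n = -13.6057 Z² eV / n².

Energy at n = 2: E_2 = -13.6057 × 6² / 2² = -122.4513000 eV
Energy at n = 7: E_7 = -13.6057 × 6² / 7² = -9.9960245 eV

The excitation energy is the difference:
ΔE = E_7 - E_2
ΔE = -9.9960245 - (-122.4513000)
ΔE = 112.4553 eV

Since this is positive, energy must be absorbed (photon absorption).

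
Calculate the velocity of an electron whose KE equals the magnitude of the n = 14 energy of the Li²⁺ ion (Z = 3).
4.69e+05 m/s (or 0.16% of c)

The binding energy at n = 14 for Li²⁺ is:
E_14 = -13.6057 × 3²/14² = -0.624752 eV
|E_14| = 0.624752 eV

Convert to Joules:
KE = 0.624752 eV × (1.602177 × 10⁻¹⁹ J/eV) = 1.0010e-19 J

Using KE = ½mv²:
v = √(2·KE/m_e)
v = √(2 × 1.0010e-19 J / 9.10938 × 10⁻³¹ kg)
v = 4.69e+05 m/s

This is approximately 0.16% the speed of light.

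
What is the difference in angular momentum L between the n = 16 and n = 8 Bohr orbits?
8.437e-34 J·s (or 8ℏ)

In the Bohr model, L_n = nℏ where ℏ = 1.05457e-34 J·s.

L_16 = 16ℏ = 1.68731e-33 J·s
L_8 = 8ℏ = 8.43656e-34 J·s

ΔL = L_16 - L_8 = (16 - 8)ℏ = 8ℏ
ΔL = 8 × 1.05457e-34 J·s = 8.437e-34 J·s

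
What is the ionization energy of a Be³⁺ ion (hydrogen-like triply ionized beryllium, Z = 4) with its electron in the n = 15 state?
0.97 eV

The ionization energy is the energy needed to remove the electron completely (n → ∞).

For a hydrogen-like ion with Z = 4, E_n = -13.6057 Z² / n² eV.

At n = 15: E_15 = -13.6057 × 4² / 15² = -0.96752 eV
At n = ∞: E_∞ = 0 eV

Ionization energy = E_∞ - E_15 = 0 - (-0.96752) = 0.96752 eV
Ionization energy ≈ 0.97 eV

This is also called the binding energy of the electron in state n = 15.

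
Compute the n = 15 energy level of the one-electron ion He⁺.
-0.242 eV

For hydrogen-like ions, the energy levels scale with Z²:
E_n = -13.6057 Z² / n² eV

For He⁺ (Z = 2) at n = 15:
E_15 = -13.6057 × 2² / 15²
E_15 = -13.6057 × 4 / 225
E_15 = -54.4228 / 225
E_15 = -0.242 eV

The energy is 4 times more negative than hydrogen at the same n due to the stronger nuclear charge.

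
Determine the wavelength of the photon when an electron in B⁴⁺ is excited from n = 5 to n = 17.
99.756 nm

First, find the transition energy using E_n = -13.6057 Z² / n² eV:
E_5 = -13.6057 × 5² / 5² = -13.60570 eV
E_17 = -13.6057 × 5² / 17² = -1.17696 eV

Photon energy: |ΔE| = |E_17 - E_5| = 12.42874 eV

Convert to wavelength using E = hc/λ with hc = 1239.84 eV·nm:
λ = hc/E = 1239.84 eV·nm / 12.42874 eV
λ = 99.756 nm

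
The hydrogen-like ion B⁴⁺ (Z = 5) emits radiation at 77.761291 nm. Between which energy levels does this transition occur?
n = 8 → n = 4

First, find the photon energy from the wavelength (hc = 1239.84 eV·nm):
E = hc/λ = 1239.84 eV·nm / 77.761291 nm = 15.944180 eV

The energy levels of B⁴⁺ satisfy E_n = -13.6057 × 5² / n² eV, so an emission n_i → n_f releases
ΔE = 13.6057 × 5² × (1/n_f² − 1/n_i²) eV.

Setting ΔE equal to the photon energy:
1/n_f² − 1/n_i² = 15.944180 / (13.6057 × 5²) = 0.046875001

Since 1/n_i² must be positive, we need 1/n_f² > 0.046875001, i.e. n_f ≤ 4. For each allowed n_f, solve n_i = (1/n_f² − 0.046875001)^(−1/2) and check whether it is a whole number:
  n_f = 1: 1/n_i² = 1.000000000 − 0.046875001 = 0.953124999 → n_i = 1.024  (not an integer) ✗
  n_f = 2: 1/n_i² = 0.250000000 − 0.046875001 = 0.203124999 → n_i = 2.219  (not an integer) ✗
  n_f = 3: 1/n_i² = 0.111111111 − 0.046875001 = 0.064236110 → n_i = 3.946  (not an integer) ✗
  n_f = 4: 1/n_i² = 0.062500000 − 0.046875001 = 0.015624999 → n_i = 8.000  → integer, n_i = 8 ✓

Only n_f = 4 gives an integer upper level, n_i = 8.

The transition is from n = 8 to n = 4 (emission).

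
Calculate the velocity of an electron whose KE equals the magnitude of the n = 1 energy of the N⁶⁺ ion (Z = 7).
1.531e+07 m/s (or 5.108154% of c)

The binding energy at n = 1 for N⁶⁺ is:
E_1 = -13.6057 × 7²/1² = -666.67930000 eV
|E_1| = 666.67930000 eV

Convert to Joules:
KE = 666.67930000 eV × (1.602177 × 10⁻¹⁹ J/eV) = 1.06814e-16 J

Using KE = ½mv²:
v = √(2·KE/m_e)
v = √(2 × 1.06814e-16 J / 9.10938 × 10⁻³¹ kg)
v = 1.531e+07 m/s

This is approximately 5.108154% the speed of light.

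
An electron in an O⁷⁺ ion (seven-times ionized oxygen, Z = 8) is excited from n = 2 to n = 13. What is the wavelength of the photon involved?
5.8335 nm

First, find the transition energy using E_n = -13.6057 Z² / n² eV:
E_2 = -13.6057 × 8² / 2² = -217.691200 eV
E_13 = -13.6057 × 8² / 13² = -5.152454 eV

Photon energy: |ΔE| = |E_13 - E_2| = 212.538746 eV

Convert to wavelength using E = hc/λ with hc = 1239.84 eV·nm:
λ = hc/E = 1239.84 eV·nm / 212.538746 eV
λ = 5.8335 nm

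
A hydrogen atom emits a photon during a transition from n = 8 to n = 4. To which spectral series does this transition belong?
Brackett series

The spectral series in hydrogen are named based on the final (lower) energy level:
- Lyman series: n_final = 1 (ultraviolet)
- Balmer series: n_final = 2 (visible/near-UV)
- Paschen series: n_final = 3 (infrared)
- Brackett series: n_final = 4 (infrared)
- Pfund series: n_final = 5 (far infrared)

Since this transition ends at n = 4, it belongs to the Brackett series.

For reference, this 8 → 4 line has photon energy
ΔE = 13.6057 eV × (1/4² - 1/8²) = 0.637767188 eV,
corresponding to wavelength λ = hc/ΔE = 1239.84 eV·nm / 0.637767188 eV = 1944.032 nm in the infrared region.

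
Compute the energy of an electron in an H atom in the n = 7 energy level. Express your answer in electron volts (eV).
-0.28 eV

The energy levels of a hydrogen-like atom are given by:
E_n = -13.6057 eV / n²

For n = 7:
E_7 = -13.6057 eV / 7²
E_7 = -13.6057 eV / 49
E_7 = -0.28 eV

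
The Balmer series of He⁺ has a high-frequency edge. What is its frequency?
3.290e+15 Hz

The series limit corresponds to the transition from n = ∞ to n = 2.
This is the highest energy (shortest wavelength) transition in the Balmer series.

E_∞ = 0 eV
E_2 = -13.6057 × 2² / 2² = -13.60570 eV

Energy at series limit:
ΔE = E_∞ - E_2 = 0 - (-13.60570) = 13.60570 eV
E = 13.60570 eV × (1.602177 × 10⁻¹⁹ J/eV) = 2.17987e-18 J
f = E/h = 2.17987e-18 J / (6.62607 × 10⁻³⁴ J·s) = 3.290e+15 Hz

This energy equals the ionization energy from the n = 2 state of He⁺.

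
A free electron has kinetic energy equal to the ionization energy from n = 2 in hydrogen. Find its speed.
1.094e+06 m/s (or 0.364868% of c)

The binding energy at n = 2 for hydrogen is:
E_2 = -13.6057/2² = -3.40142500 eV
|E_2| = 3.40142500 eV

Convert to Joules:
KE = 3.40142500 eV × (1.602177 × 10⁻¹⁹ J/eV) = 5.44968e-19 J

Using KE = ½mv²:
v = √(2·KE/m_e)
v = √(2 × 5.44968e-19 J / 9.10938 × 10⁻³¹ kg)
v = 1.094e+06 m/s

This is approximately 0.364868% the speed of light.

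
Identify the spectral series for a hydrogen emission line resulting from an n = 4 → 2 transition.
Balmer series

The spectral series in hydrogen are named based on the final (lower) energy level:
- Lyman series: n_final = 1 (ultraviolet)
- Balmer series: n_final = 2 (visible/near-UV)
- Paschen series: n_final = 3 (infrared)
- Brackett series: n_final = 4 (infrared)
- Pfund series: n_final = 5 (far infrared)

Since this transition ends at n = 2, it belongs to the Balmer series.

For reference, this 4 → 2 line has photon energy
ΔE = 13.6057 eV × (1/2² - 1/4²) = 2.5510687500 eV,
corresponding to wavelength λ = hc/ΔE = 1239.84 eV·nm / 2.5510687500 eV = 486.008070 nm in the visible/near-UV region.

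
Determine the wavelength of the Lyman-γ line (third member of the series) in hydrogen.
97.2016 nm

The lines of a series are numbered from the longest wavelength (smallest ΔE) outward; the third line is the transition from n = n_f + 3 to n_f.
The Lyman series has all transitions ending at n_f = 1.

For H, the third line (γ-line) is the jump from n = 4 to n = 1:
E_4 = -13.6057 / 4² = -0.850356 eV
E_1 = -13.6057 / 1² = -13.605700 eV
ΔE = E_4 - E_1 = 12.755344 eV

λ = hc/E = 1239.84 eV·nm / 12.755344 eV
λ = 97.2016 nm

This is the γ-line of the Lyman series in H.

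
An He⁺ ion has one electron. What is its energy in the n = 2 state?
-13.6057 eV

For hydrogen-like ions, the energy levels scale with Z²:
E_n = -13.6057 Z² / n² eV

For He⁺ (Z = 2) at n = 2:
E_2 = -13.6057 × 2² / 2²
E_2 = -13.6057 × 4 / 4
E_2 = -54.4228 / 4
E_2 = -13.6057 eV

The energy is 4 times more negative than hydrogen at the same n due to the stronger nuclear charge.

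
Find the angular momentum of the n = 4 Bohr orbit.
4.22e-34 J·s (or 4ℏ)

In the Bohr model, angular momentum is quantized:
L = nℏ

where ℏ = h/(2π) = 1.0546e-34 J·s

For n = 4:
L = 4 × 1.0546e-34 J·s
L = 4.22e-34 J·s

This can also be written as L = 4ℏ.
The angular momentum is an integer multiple of the reduced Planck constant.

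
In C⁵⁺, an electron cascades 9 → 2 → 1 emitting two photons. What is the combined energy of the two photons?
483.758 eV

The energy levels of C⁵⁺ are E_n = -13.6057 × 6² / n² eV.

First transition (9 → 2):
ΔE₁ = |E_2 - E_9|
ΔE₁ = |-122.451300000 - (-6.046977778)| = 116.404322 eV

Second transition (2 → 1):
ΔE₂ = |E_1 - E_2|
ΔE₂ = |-489.805200000 - (-122.451300000)| = 367.353900 eV

Total energy released:
E_total = ΔE₁ + ΔE₂ = 116.404322 + 367.353900 = 483.758 eV

Note: This equals the direct transition 9 → 1: 483.758 eV ✓
Energy is conserved regardless of the path taken.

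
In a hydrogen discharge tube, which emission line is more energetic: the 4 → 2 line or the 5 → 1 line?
5 → 1

Calculate the energy for each transition:

Transition 4 → 2:
ΔE₁ = |E_2 - E_4| = |-13.6057/2² - (-13.6057/4²)|
ΔE₁ = |-3.401425000000 - (-0.850356250000)| = 2.551068750 eV

Transition 5 → 1:
ΔE₂ = |E_1 - E_5| = |-13.6057/1² - (-13.6057/5²)|
ΔE₂ = |-13.605700000000 - (-0.544228000000)| = 13.061472000 eV

Since 13.061472000 eV > 2.551068750 eV, the transition 5 → 1 emits the more energetic photon.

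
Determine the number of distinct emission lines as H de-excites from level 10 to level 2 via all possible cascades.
36

The electron can occupy levels n = 2, 3, ..., 10 during de-excitation — that is m = 10 - 2 + 1 = 9 distinct levels.

The number of distinct spectral lines equals the number of ways to choose 2 of these m levels (each pair gives one possible emission transition):

Number of lines = m(m-1)/2 = 9×8/2 = 36

These correspond to all possible transitions between the 9 levels:
10 → 9, 10 → 8, 10 → 7, 10 → 6, 10 → 5, 10 → 4, 10 → 3, 10 → 2...

Each transition produces a photon with a unique energy (and thus wavelength). This count does not depend on Z.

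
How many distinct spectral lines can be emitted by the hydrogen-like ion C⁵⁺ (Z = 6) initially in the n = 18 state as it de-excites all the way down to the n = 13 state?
15

The electron can occupy levels n = 13, 14, ..., 18 during de-excitation — that is m = 18 - 13 + 1 = 6 distinct levels.

The number of distinct spectral lines equals the number of ways to choose 2 of these m levels (each pair gives one possible emission transition):

Number of lines = m(m-1)/2 = 6×5/2 = 15

These correspond to all possible transitions between the 6 levels:
18 → 17, 18 → 16, 18 → 15, 18 → 14, 18 → 13, 17 → 16, 17 → 15, 17 → 14...

Each transition produces a photon with a unique energy (and thus wavelength). This count does not depend on Z.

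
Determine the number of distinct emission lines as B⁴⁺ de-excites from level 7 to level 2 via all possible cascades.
15

The electron can occupy levels n = 2, 3, ..., 7 during de-excitation — that is m = 7 - 2 + 1 = 6 distinct levels.

The number of distinct spectral lines equals the number of ways to choose 2 of these m levels (each pair gives one possible emission transition):

Number of lines = m(m-1)/2 = 6×5/2 = 15

These correspond to all possible transitions between the 6 levels:
7 → 6, 7 → 5, 7 → 4, 7 → 3, 7 → 2, 6 → 5, 6 → 4, 6 → 3...

Each transition produces a photon with a unique energy (and thus wavelength). This count does not depend on Z.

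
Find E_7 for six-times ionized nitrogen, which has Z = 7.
-13.606 eV

For hydrogen-like ions, the energy levels scale with Z²:
E_n = -13.6057 Z² / n² eV

For N⁶⁺ (Z = 7) at n = 7:
E_7 = -13.6057 × 7² / 7²
E_7 = -13.6057 × 49 / 49
E_7 = -666.6793 / 49
E_7 = -13.606 eV

The energy is 49 times more negative than hydrogen at the same n due to the stronger nuclear charge.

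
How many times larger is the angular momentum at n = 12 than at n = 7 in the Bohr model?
1.71

In the Bohr model, L_n = nℏ, so the ratio is purely the ratio of quantum numbers:

L_12/L_7 = 12ℏ / 7ℏ = 12/7 = 1.71

The angular momentum scales linearly with n.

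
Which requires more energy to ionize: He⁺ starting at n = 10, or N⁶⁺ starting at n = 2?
N⁶⁺ at n = 2 (E = -166.6698 eV)

Using E_n = -13.6057 Z² / n² eV:

He⁺ (Z = 2) at n = 10:
E = -13.6057 × 2² / 10² = -13.6057 × 4 / 100 = -0.5442280 eV

N⁶⁺ (Z = 7) at n = 2:
E = -13.6057 × 7² / 2² = -13.6057 × 49 / 4 = -166.6698250 eV

Since -166.6698250 eV < -0.5442280 eV,
N⁶⁺ at n = 2 is more tightly bound (requires more energy to ionize).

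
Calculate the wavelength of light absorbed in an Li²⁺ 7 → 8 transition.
2116.835 nm

First, find the transition energy using E_n = -13.6057 Z² / n² eV:
E_7 = -13.6057 × 3² / 7² = -2.499006122 eV
E_8 = -13.6057 × 3² / 8² = -1.913301563 eV

Photon energy: |ΔE| = |E_8 - E_7| = 0.585704559 eV

Convert to wavelength using E = hc/λ with hc = 1239.84 eV·nm:
λ = hc/E = 1239.84 eV·nm / 0.585704559 eV
λ = 2116.835 nm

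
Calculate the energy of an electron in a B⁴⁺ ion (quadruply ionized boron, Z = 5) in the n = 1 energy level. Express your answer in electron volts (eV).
-340.143 eV

The energy levels of a hydrogen-like atom are given by:
E_n = -13.6057 Z² / n² eV  (with Z = 5 for B⁴⁺)

For n = 1:
E_1 = -13.6057 × 5² / 1²
E_1 = -13.6057 × 25 / 1
E_1 = -340.143 eV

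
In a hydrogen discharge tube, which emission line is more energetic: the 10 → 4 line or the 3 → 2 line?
3 → 2

Calculate the energy for each transition:

Transition 10 → 4:
ΔE₁ = |E_4 - E_10| = |-13.6057/4² - (-13.6057/10²)|
ΔE₁ = |-0.850356250000 - (-0.136057000000)| = 0.714299250 eV

Transition 3 → 2:
ΔE₂ = |E_2 - E_3| = |-13.6057/2² - (-13.6057/3²)|
ΔE₂ = |-3.401425000000 - (-1.511744444444)| = 1.889680556 eV

Since 1.889680556 eV > 0.714299250 eV, the transition 3 → 2 emits the more energetic photon.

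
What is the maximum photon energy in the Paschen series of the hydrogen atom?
1.5117 eV

The series limit corresponds to the transition from n = ∞ to n = 3.
This is the highest energy (shortest wavelength) transition in the Paschen series.

E_∞ = 0 eV
E_3 = -13.6057 / 3² = -1.5117 eV

Energy at series limit:
ΔE = E_∞ - E_3 = 0 - (-1.5117) = 1.5117 eV

This energy equals the ionization energy from the n = 3 state of hydrogen.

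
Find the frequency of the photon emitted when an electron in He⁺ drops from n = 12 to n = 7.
1.772e+14 Hz

First, find the transition energy:
E_12 = -13.6057 × 2² / 12² = -0.3779361 eV
E_7 = -13.6057 × 2² / 7² = -1.1106694 eV
|ΔE| = |E_7 - E_12| = 0.7327333 eV

Convert to Joules: E = 0.7327333 eV × (1.602177 × 10⁻¹⁹ J/eV) = 1.17397e-19 J

Using E = hf:
f = E/h = 1.17397e-19 J / (6.62607 × 10⁻³⁴ J·s)
f = 1.772e+14 Hz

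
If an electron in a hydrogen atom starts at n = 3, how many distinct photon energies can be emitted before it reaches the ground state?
3

The electron can occupy levels n = 1, 2, ..., 3 during de-excitation — that is m = 3 - 1 + 1 = 3 distinct levels.

The number of distinct spectral lines equals the number of ways to choose 2 of these m levels (each pair gives one possible emission transition):

Number of lines = m(m-1)/2 = 3×2/2 = 3

These correspond to all possible transitions between the 3 levels:
3 → 2, 3 → 1, 2 → 1

Each transition produces a photon with a unique energy (and thus wavelength). This count does not depend on Z.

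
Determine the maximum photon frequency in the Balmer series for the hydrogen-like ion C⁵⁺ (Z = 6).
2.96e+16 Hz

The series limit corresponds to the transition from n = ∞ to n = 2.
This is the highest energy (shortest wavelength) transition in the Balmer series.

E_∞ = 0 eV
E_2 = -13.6057 × 6² / 2² = -122.451300 eV

Energy at series limit:
ΔE = E_∞ - E_2 = 0 - (-122.451300) = 122.451300 eV
E = 122.451300 eV × (1.602177 × 10⁻¹⁹ J/eV) = 1.9619e-17 J
f = E/h = 1.9619e-17 J / (6.62607 × 10⁻³⁴ J·s) = 2.96e+16 Hz

This energy equals the ionization energy from the n = 2 state of C⁵⁺.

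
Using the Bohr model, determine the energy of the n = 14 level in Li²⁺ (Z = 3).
-0.62 eV

For hydrogen-like ions, the energy levels scale with Z²:
E_n = -13.6057 Z² / n² eV

For Li²⁺ (Z = 3) at n = 14:
E_14 = -13.6057 × 3² / 14²
E_14 = -13.6057 × 9 / 196
E_14 = -122.4513 / 196
E_14 = -0.62 eV

The energy is 9 times more negative than hydrogen at the same n due to the stronger nuclear charge.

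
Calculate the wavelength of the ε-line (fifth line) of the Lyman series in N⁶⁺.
1.91286 nm

The lines of a series are numbered from the longest wavelength (smallest ΔE) outward; the fifth line is the transition from n = n_f + 5 to n_f.
The Lyman series has all transitions ending at n_f = 1.

For N⁶⁺ (Z = 7), the fifth line (ε-line) is the jump from n = 6 to n = 1:
E_6 = -13.6057 × 7² / 6² = -18.5188694 eV
E_1 = -13.6057 × 7² / 1² = -666.6793000 eV
ΔE = E_6 - E_1 = 648.1604306 eV

λ = hc/E = 1239.84 eV·nm / 648.1604306 eV
λ = 1.91286 nm

This is the ε-line of the Lyman series in N⁶⁺.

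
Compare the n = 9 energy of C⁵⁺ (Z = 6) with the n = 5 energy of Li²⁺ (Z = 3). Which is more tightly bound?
C⁵⁺ at n = 9 (E = -6.046978 eV)

Using E_n = -13.6057 Z² / n² eV:

C⁵⁺ (Z = 6) at n = 9:
E = -13.6057 × 6² / 9² = -13.6057 × 36 / 81 = -6.046977778 eV

Li²⁺ (Z = 3) at n = 5:
E = -13.6057 × 3² / 5² = -13.6057 × 9 / 25 = -4.898052000 eV

Since -6.046977778 eV < -4.898052000 eV,
C⁵⁺ at n = 9 is more tightly bound (requires more energy to ionize).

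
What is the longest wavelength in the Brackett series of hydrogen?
4050.07 nm

The longest wavelength corresponds to the smallest energy transition in the series.
The Brackett series has all transitions ending at n_f = 4.

For H, the first line (α-line) is the jump from n = 5 to n = 4:
E_5 = -13.6057 / 5² = -0.54422800 eV
E_4 = -13.6057 / 4² = -0.85035625 eV
ΔE = E_5 - E_4 = 0.30612825 eV

λ = hc/E = 1239.84 eV·nm / 0.30612825 eV
λ = 4050.07 nm

This is the α-line of the Brackett series in H.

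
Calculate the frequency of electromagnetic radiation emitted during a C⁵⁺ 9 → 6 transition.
1.82769e+15 Hz

First, find the transition energy:
E_9 = -13.6057 × 6² / 9² = -6.04697778 eV
E_6 = -13.6057 × 6² / 6² = -13.60570000 eV
|ΔE| = |E_6 - E_9| = 7.55872222 eV

Convert to Joules: E = 7.55872222 eV × (1.602177 × 10⁻¹⁹ J/eV) = 1.2110411e-18 J

Using E = hf:
f = E/h = 1.2110411e-18 J / (6.62607 × 10⁻³⁴ J·s)
f = 1.82769e+15 Hz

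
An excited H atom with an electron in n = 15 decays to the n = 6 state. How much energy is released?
0.3175 eV

The energy levels are E_n = -13.6057 eV / n².

Energy at n = 15: E_15 = -13.6057 / 15² = -0.0604698 eV
Energy at n = 6: E_6 = -13.6057 / 6² = -0.3779361 eV

For emission (electron falling to lower state), the photon energy is:
E_photon = E_15 - E_6 = |-0.0604698 - (-0.3779361)|
E_photon = 0.3175 eV

This energy is carried away by the emitted photon.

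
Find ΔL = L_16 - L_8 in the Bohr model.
8.437e-34 J·s (or 8ℏ)

In the Bohr model, L_n = nℏ where ℏ = 1.05457e-34 J·s.

L_16 = 16ℏ = 1.68731e-33 J·s
L_8 = 8ℏ = 8.43656e-34 J·s

ΔL = L_16 - L_8 = (16 - 8)ℏ = 8ℏ
ΔL = 8 × 1.05457e-34 J·s = 8.437e-34 J·s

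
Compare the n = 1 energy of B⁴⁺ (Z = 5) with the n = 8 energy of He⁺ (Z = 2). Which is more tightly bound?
B⁴⁺ at n = 1 (E = -340.1425 eV)

Using E_n = -13.6057 Z² / n² eV:

B⁴⁺ (Z = 5) at n = 1:
E = -13.6057 × 5² / 1² = -13.6057 × 25 / 1 = -340.1425000 eV

He⁺ (Z = 2) at n = 8:
E = -13.6057 × 2² / 8² = -13.6057 × 4 / 64 = -0.8503563 eV

Since -340.1425000 eV < -0.8503563 eV,
B⁴⁺ at n = 1 is more tightly bound (requires more energy to ionize).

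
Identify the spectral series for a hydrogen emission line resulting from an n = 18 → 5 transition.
Pfund series

The spectral series in hydrogen are named based on the final (lower) energy level:
- Lyman series: n_final = 1 (ultraviolet)
- Balmer series: n_final = 2 (visible/near-UV)
- Paschen series: n_final = 3 (infrared)
- Brackett series: n_final = 4 (infrared)
- Pfund series: n_final = 5 (far infrared)

Since this transition ends at n = 5, it belongs to the Pfund series.

For reference, this 18 → 5 line has photon energy
ΔE = 13.6057 eV × (1/5² - 1/18²) = 0.50223509877 eV,
corresponding to wavelength λ = hc/ΔE = 1239.84 eV·nm / 0.50223509877 eV = 2468.64467 nm in the far infrared region.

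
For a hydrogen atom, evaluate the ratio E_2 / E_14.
49.00000

Using E_n = -13.6057 Z² / n² eV with Z = 1:

E_2 = -13.6057 / 2² = -13.6057 / 4 = -3.40142500000 eV
E_14 = -13.6057 / 14² = -13.6057 / 196 = -0.06941683673 eV

The ratio is:
E_2/E_14 = (-3.40142500000) / (-0.06941683673)
E_2/E_14 = (-13.6057/4) / (-13.6057/196)
E_2/E_14 = 196/4
E_2/E_14 = 49.00000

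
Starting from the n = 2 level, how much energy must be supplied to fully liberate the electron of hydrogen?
3.4014 eV

The ionization energy is the energy needed to remove the electron completely (n → ∞).

For hydrogen, E_n = -13.6057 eV / n².

At n = 2: E_2 = -13.6057 / 2² = -3.4014250 eV
At n = ∞: E_∞ = 0 eV

Ionization energy = E_∞ - E_2 = 0 - (-3.4014250) = 3.4014250 eV
Ionization energy ≈ 3.4014 eV

This is also called the binding energy of the electron in state n = 2.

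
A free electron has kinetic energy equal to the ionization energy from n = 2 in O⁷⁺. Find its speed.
8.7508e+06 m/s (or 2.92% of c)

The binding energy at n = 2 for O⁷⁺ is:
E_2 = -13.6057 × 8²/2² = -217.69120 eV
|E_2| = 217.69120 eV

Convert to Joules:
KE = 217.69120 eV × (1.602177 × 10⁻¹⁹ J/eV) = 3.487798e-17 J

Using KE = ½mv²:
v = √(2·KE/m_e)
v = √(2 × 3.487798e-17 J / 9.10938 × 10⁻³¹ kg)
v = 8.7508e+06 m/s

This is approximately 2.92% the speed of light.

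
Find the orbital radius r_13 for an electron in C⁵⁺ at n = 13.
1.4905 nm (or 14.9052 Å)

The Bohr radius formula is:
r_n = n² a₀ / Z

where a₀ = 0.0529177 nm is the Bohr radius.

For C⁵⁺ (Z = 6) at n = 13:
r_13 = 13² × 0.0529177 nm / 6
r_13 = 169 × 0.0529177 nm / 6
r_13 = 8.94309 nm / 6
r_13 = 1.4905 nm

The electron orbits at approximately 1.4905 nm from the nucleus.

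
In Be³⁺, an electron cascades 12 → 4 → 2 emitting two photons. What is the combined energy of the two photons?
52.91 eV

The energy levels of Be³⁺ are E_n = -13.6057 × 4² / n² eV.

First transition (12 → 4):
ΔE₁ = |E_4 - E_12|
ΔE₁ = |-13.60570000 - (-1.51174444)| = 12.09396 eV

Second transition (4 → 2):
ΔE₂ = |E_2 - E_4|
ΔE₂ = |-54.42280000 - (-13.60570000)| = 40.81710 eV

Total energy released:
E_total = ΔE₁ + ΔE₂ = 12.09396 + 40.81710 = 52.91 eV

Note: This equals the direct transition 12 → 2: 52.91 eV ✓
Energy is conserved regardless of the path taken.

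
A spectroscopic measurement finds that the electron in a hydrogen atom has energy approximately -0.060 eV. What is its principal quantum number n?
n = 15

The exact energy levels follow E_n = -13.6057 eV / n².

The measured value (-0.060 eV) is reported to only 2 significant figures, so we must test candidate n values and see which one matches to that precision.

Candidate energies:
  n = 13:  E = -13.6057/13² = -0.08051 eV
  n = 14:  E = -13.6057/14² = -0.06942 eV
  n = 15:  E = -13.6057/15² = -0.06047 eV  ← matches
  n = 16:  E = -13.6057/16² = -0.05315 eV
  n = 17:  E = -13.6057/17² = -0.04708 eV

Checking against the measurement of -0.060 eV (2 sig figs), only n = 15 agrees:
E_15 = -0.06047 eV, which rounds to -0.060 eV ✓

Therefore n = 15.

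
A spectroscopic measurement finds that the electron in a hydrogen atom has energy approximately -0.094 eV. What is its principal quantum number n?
n = 12

The exact energy levels follow E_n = -13.6057 eV / n².

The measured value (-0.094 eV) is reported to only 2 significant figures, so we must test candidate n values and see which one matches to that precision.

Candidate energies:
  n = 10:  E = -13.6057/10² = -0.136057 eV
  n = 11:  E = -13.6057/11² = -0.112444 eV
  n = 12:  E = -13.6057/12² = -0.094484 eV  ← matches
  n = 13:  E = -13.6057/13² = -0.080507 eV
  n = 14:  E = -13.6057/14² = -0.069417 eV

Checking against the measurement of -0.094 eV (2 sig figs), only n = 12 agrees:
E_12 = -0.094484 eV, which rounds to -0.094 eV ✓

Therefore n = 12.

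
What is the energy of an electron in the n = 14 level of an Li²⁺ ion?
-0.624752 eV

For hydrogen-like ions, the energy levels scale with Z²:
E_n = -13.6057 Z² / n² eV

For Li²⁺ (Z = 3) at n = 14:
E_14 = -13.6057 × 3² / 14²
E_14 = -13.6057 × 9 / 196
E_14 = -122.4513 / 196
E_14 = -0.624752 eV

The energy is 9 times more negative than hydrogen at the same n due to the stronger nuclear charge.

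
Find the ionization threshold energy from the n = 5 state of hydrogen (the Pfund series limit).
0.54423 eV

The series limit corresponds to the transition from n = ∞ to n = 5.
This is the highest energy (shortest wavelength) transition in the Pfund series.

E_∞ = 0 eV
E_5 = -13.6057 / 5² = -0.54423 eV

Energy at series limit:
ΔE = E_∞ - E_5 = 0 - (-0.54423) = 0.54423 eV

This energy equals the ionization energy from the n = 5 state of hydrogen.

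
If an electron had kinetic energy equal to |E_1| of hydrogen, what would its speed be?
2.188e+06 m/s (or 0.72974% of c)

The binding energy at n = 1 for hydrogen is:
E_1 = -13.6057/1² = -13.6057000 eV
|E_1| = 13.6057000 eV

Convert to Joules:
KE = 13.6057000 eV × (1.602177 × 10⁻¹⁹ J/eV) = 2.17987e-18 J

Using KE = ½mv²:
v = √(2·KE/m_e)
v = √(2 × 2.17987e-18 J / 9.10938 × 10⁻³¹ kg)
v = 2.188e+06 m/s

This is approximately 0.72974% the speed of light.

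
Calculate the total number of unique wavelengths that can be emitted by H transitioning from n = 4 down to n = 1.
6

The electron can occupy levels n = 1, 2, ..., 4 during de-excitation — that is m = 4 - 1 + 1 = 4 distinct levels.

The number of distinct spectral lines equals the number of ways to choose 2 of these m levels (each pair gives one possible emission transition):

Number of lines = m(m-1)/2 = 4×3/2 = 6

These correspond to all possible transitions between the 4 levels:
4 → 3, 4 → 2, 4 → 1, 3 → 2, 3 → 1, 2 → 1

Each transition produces a photon with a unique energy (and thus wavelength). This count does not depend on Z.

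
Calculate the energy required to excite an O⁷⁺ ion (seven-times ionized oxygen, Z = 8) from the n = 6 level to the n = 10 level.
15.4803 eV

The energy levels of a hydrogen-like atom are E_n = -13.6057 Z² eV / n².

Energy at n = 6: E_6 = -13.6057 × 8² / 6² = -24.1879111 eV
Energy at n = 10: E_10 = -13.6057 × 8² / 10² = -8.7076480 eV

The excitation energy is the difference:
ΔE = E_10 - E_6
ΔE = -8.7076480 - (-24.1879111)
ΔE = 15.4803 eV

Since this is positive, energy must be absorbed (photon absorption).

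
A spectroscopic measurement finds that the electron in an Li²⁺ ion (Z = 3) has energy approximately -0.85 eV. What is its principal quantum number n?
n = 12

The exact energy levels follow E_n = -13.6057 Z² / n² eV with Z = 3.

The measured value (-0.85 eV) is reported to only 2 significant figures, so we must test candidate n values and see which one matches to that precision.

Candidate energies:
  n = 10:  E = -13.6057 × 3² / 10² = -1.224513 eV
  n = 11:  E = -13.6057 × 3² / 11² = -1.011994 eV
  n = 12:  E = -13.6057 × 3² / 12² = -0.850356 eV  ← matches
  n = 13:  E = -13.6057 × 3² / 13² = -0.724564 eV
  n = 14:  E = -13.6057 × 3² / 14² = -0.624752 eV

Checking against the measurement of -0.85 eV (2 sig figs), only n = 12 agrees:
E_12 = -0.850356 eV, which rounds to -0.85 eV ✓

Therefore n = 12.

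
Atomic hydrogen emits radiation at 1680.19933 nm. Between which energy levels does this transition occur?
n = 11 → n = 4

First, find the photon energy from the wavelength (hc = 1239.84 eV·nm):
E = hc/λ = 1239.84 eV·nm / 1680.19933 nm = 0.73791245 eV

The energy levels of hydrogen satisfy E_n = -13.6057 / n² eV, so an emission n_i → n_f releases
ΔE = 13.6057 × (1/n_f² − 1/n_i²) eV.

Setting ΔE equal to the photon energy:
1/n_f² − 1/n_i² = 0.73791245 / 13.6057 = 0.054235537

Since 1/n_i² must be positive, we need 1/n_f² > 0.054235537, i.e. n_f ≤ 4. For each allowed n_f, solve n_i = (1/n_f² − 0.054235537)^(−1/2) and check whether it is a whole number:
  n_f = 1: 1/n_i² = 1.000000000 − 0.054235537 = 0.945764463 → n_i = 1.028  (not an integer) ✗
  n_f = 2: 1/n_i² = 0.250000000 − 0.054235537 = 0.195764463 → n_i = 2.260  (not an integer) ✗
  n_f = 3: 1/n_i² = 0.111111111 − 0.054235537 = 0.056875574 → n_i = 4.193  (not an integer) ✗
  n_f = 4: 1/n_i² = 0.062500000 − 0.054235537 = 0.008264463 → n_i = 11.000  → integer, n_i = 11 ✓

Only n_f = 4 gives an integer upper level, n_i = 11.

The transition is from n = 11 to n = 4 (emission).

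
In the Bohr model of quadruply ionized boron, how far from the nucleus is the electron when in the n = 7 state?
0.5186 nm (or 5.1859 Å)

The Bohr radius formula is:
r_n = n² a₀ / Z

where a₀ = 0.0529177 nm is the Bohr radius.

For B⁴⁺ (Z = 5) at n = 7:
r_7 = 7² × 0.0529177 nm / 5
r_7 = 49 × 0.0529177 nm / 5
r_7 = 2.59297 nm / 5
r_7 = 0.5186 nm

The electron orbits at approximately 0.5186 nm from the nucleus.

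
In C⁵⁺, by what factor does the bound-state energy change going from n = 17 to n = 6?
8.028

Using E_n = -13.6057 Z² / n² eV with Z = 6:

E_6 = -13.6057 × 6² / 6² = -489.8052 / 36 = -13.605700000 eV
E_17 = -13.6057 × 6² / 17² = -489.8052 / 289 = -1.694827682 eV

The ratio is:
E_6/E_17 = (-13.605700000) / (-1.694827682)
E_6/E_17 = (-489.8052/36) / (-489.8052/289)
E_6/E_17 = 289/36
E_6/E_17 = 8.028
(Note: the Z² factors cancel in the ratio.)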